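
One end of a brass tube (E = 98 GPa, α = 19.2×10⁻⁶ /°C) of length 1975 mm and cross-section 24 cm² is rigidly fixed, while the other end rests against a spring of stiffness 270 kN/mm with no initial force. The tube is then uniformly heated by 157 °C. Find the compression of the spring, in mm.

Free thermal expansion: δ_free = αΔT L = 19.2×10⁻⁶ × 157 × 1975 = 5.953 mm.
Let P be the compressive force at the spring. The tube shortens elastically by PL/(AE) and the spring compresses by P/k; together these equal δ_free.
So P = δ_free / [L/(AE) + 1/k] = 5.953 / [ 1975/(2400×98×10³) + 1/(270×10³) ].
P = 5.953 / 1.21×10⁻⁵ = 492000 N.
Spring compression = P/k = 492000/(270×10³) = 1.822 mm.

δ ≈ 1.82 mm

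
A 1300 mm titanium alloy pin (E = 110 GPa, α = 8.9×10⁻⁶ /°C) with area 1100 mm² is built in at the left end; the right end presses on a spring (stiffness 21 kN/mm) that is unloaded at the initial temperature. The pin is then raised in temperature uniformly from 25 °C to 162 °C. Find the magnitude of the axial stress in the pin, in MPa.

σ ≈ 24.7 MPa (compressive)

If the spring were absent the pin would lengthen by αΔT L = 8.9×10⁻⁶ × 137 × 1300 = 1.585 mm.
Let P be the compressive force at the spring. The pin shortens elastically by PL/(AE) and the spring compresses by P/k; together these equal δ_free.
So P = δ_free / [L/(AE) + 1/k] = 1.585 / [ 1300/(1100×110×10³) + 1/(21×10³) ].
P = 1.585 / 5.836×10⁻⁵ = 27160 N.
σ = P/A = 27160/1100 = 24.69 MPa.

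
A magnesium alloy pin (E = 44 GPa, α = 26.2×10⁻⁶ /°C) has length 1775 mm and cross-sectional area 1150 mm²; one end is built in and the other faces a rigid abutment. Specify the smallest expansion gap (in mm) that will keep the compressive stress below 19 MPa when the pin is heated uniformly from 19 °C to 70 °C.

Free expansion if unrestrained: δ_free = αΔT L = 26.2×10⁻⁶ × 51 × 1775 = 2.372 mm.
At the allowable stress the elastic shortening the wall may impose is σL/E = 19 × 1775 / (44×10³) = 0.7665 mm.
The gap must absorb the remainder: g_min = 2.372 − 0.7665 = 1.605 mm.

g ≈ 1.61 mm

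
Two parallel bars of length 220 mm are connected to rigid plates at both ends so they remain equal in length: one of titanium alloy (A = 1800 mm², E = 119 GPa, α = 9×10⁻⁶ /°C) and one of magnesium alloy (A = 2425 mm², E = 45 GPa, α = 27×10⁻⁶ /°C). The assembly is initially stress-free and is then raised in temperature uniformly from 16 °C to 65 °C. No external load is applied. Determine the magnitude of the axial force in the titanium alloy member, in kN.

P ≈ 63.8 kN (tensile in the titanium alloy)

The magnesium alloy has the larger α, so on heating it would change length more than the titanium alloy if both were free. The rigid plates force a common final length, so the magnesium alloy is put into compression and the titanium alloy into tension, with equal and opposite forces P (no external load).
Compatibility of the two members (thermal + elastic change equal): (α₁ − α₂)ΔT = P·[1/(A₁E₁) + 1/(A₂E₂)].
|α₁ − α₂|·ΔT = 18×10⁻⁶ × 49 = 0.000882.
1/(A₁E₁) + 1/(A₂E₂) = 1/(1800×119×10³) + 1/(2425×45×10³) = 1.383×10⁻⁸ N⁻¹.
So P = 0.000882 / 1.383×10⁻⁸ = 63.76 kN.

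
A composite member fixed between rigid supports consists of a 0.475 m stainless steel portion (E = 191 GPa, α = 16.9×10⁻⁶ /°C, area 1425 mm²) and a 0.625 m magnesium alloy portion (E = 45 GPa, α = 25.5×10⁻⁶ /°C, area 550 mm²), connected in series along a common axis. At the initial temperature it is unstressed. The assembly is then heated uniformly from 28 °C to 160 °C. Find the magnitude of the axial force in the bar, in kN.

P ≈ 117 kN (compressive)

With the walls removed the bar would change length by δ_free = Σ αᵢΔT Lᵢ = 16.9×10⁻⁶×132×475 + 25.5×10⁻⁶×132×625 = 3.163 mm.
Since the ends are fixed, an axial force P builds up, equal in every segment, with P · Σ Lᵢ/(AᵢEᵢ) = δ_free.
The series flexibility is Σ Lᵢ/(AᵢEᵢ) = 475/(1425×191×10³) + 625/(550×45×10³) = 2.7×10⁻⁵ mm/N.
Hence P = δ_free / Σ(L/AE) = 3.163/2.7×10⁻⁵ = 117.2 kN (compressive).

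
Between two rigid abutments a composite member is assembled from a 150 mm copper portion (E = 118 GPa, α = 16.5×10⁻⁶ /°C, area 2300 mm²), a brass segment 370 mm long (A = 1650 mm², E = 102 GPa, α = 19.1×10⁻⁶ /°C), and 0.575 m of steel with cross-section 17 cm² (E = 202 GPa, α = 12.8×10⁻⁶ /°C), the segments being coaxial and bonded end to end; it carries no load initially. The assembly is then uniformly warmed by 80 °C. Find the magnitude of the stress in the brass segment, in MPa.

σ ≈ 185 MPa (compressive)

Free thermal expansion of the whole bar: Σ αᵢΔT Lᵢ = 16.5×10⁻⁶×80×150 + 19.1×10⁻⁶×80×370 + 12.8×10⁻⁶×80×575 = 1.352 mm.
The rigid supports impose zero overall length change; the single axial force P common to all segments must satisfy P Σ Lᵢ/(AᵢEᵢ) = δ_free.
Σ Lᵢ/(AᵢEᵢ) = 150/(2300×118×10³) + 370/(1650×102×10³) + 575/(1700×202×10³) = 4.426×10⁻⁶ mm/N.
Hence P = δ_free / Σ(L/AE) = 1.352/4.426×10⁻⁶ = 305.5 kN (compressive).
σ_{brass} = P / A = 305500 / 1650 = 185.2 MPa.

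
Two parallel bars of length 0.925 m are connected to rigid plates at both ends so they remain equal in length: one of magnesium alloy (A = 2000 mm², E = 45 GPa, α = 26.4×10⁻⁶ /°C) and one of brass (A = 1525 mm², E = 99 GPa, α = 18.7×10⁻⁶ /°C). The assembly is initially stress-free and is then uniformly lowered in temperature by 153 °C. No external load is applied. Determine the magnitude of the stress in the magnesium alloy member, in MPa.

σ ≈ 33.2 MPa (tensile)

The magnesium alloy has the larger α, so on cooling it would change length more than the brass if both were free. The rigid plates force a common final length, so the magnesium alloy is put into tension and the brass into compression, with equal and opposite forces P (no external load).
Equating the net (thermal + elastic) strains gives |α₁ − α₂|·ΔT = P·[1/(A₁E₁) + 1/(A₂E₂)].
|α₁ − α₂|·ΔT = 7.7×10⁻⁶ × 153 = 0.001178.
1/(A₁E₁) + 1/(A₂E₂) = 1/(2000×45×10³) + 1/(1525×99×10³) = 1.773×10⁻⁸ N⁻¹.
P = 0.001178 / 1.773×10⁻⁸ = 66430 N = 66.43 kN.
σ_{magnesium alloy} = P/A₁ = 66430/2000 = 33.21 MPa, tensile.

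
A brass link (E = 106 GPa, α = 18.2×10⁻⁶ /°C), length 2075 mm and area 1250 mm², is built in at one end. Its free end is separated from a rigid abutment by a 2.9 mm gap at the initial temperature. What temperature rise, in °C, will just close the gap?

ΔT ≈ 76.8 °C

Contact occurs when the free expansion equals the gap: αΔT L = 2.9 mm.
So ΔT = g/(αL) = 2.9/(18.2×10⁻⁶ × 2075) = 76.79 °C.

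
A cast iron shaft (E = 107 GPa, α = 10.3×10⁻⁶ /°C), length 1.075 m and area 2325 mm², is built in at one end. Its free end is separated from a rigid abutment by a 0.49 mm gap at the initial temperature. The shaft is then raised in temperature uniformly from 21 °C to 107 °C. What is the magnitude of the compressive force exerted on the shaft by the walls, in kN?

Free thermal elongation = αΔT L = 10.3×10⁻⁶ × 86 × 1075 = 0.9522 mm.
The gap closes (δ_free > 0.49 mm) and the wall then resists a further 0.9522 − 0.49 = 0.4622 mm of expansion.
So σ = E(δ_free − g)/L = 107×10³ × 0.4622/1075 = 46.01 MPa.
Force on the wall = σA = 46.01 × 2325 mm² = 107 kN.

P ≈ 107 kN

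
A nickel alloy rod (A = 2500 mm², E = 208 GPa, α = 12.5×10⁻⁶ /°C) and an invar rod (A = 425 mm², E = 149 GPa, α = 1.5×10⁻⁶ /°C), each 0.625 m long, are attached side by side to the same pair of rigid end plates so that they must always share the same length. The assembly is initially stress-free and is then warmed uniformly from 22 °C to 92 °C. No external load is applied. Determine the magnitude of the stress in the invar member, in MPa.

Both members must finish at the same length. With the larger α, the nickel alloy tends to over-expand; the plates restrain it, putting the nickel alloy in compression and the invar in tension. With no external load the two internal forces are equal and opposite, magnitude P.
Setting the final lengths equal and cancelling L: (α₁ − α₂)ΔT = P/(A₁E₁) + P/(A₂E₂).
|α₁ − α₂|·ΔT = 11×10⁻⁶ × 70 = 0.00077.
1/(A₁E₁) + 1/(A₂E₂) = 1/(2500×208×10³) + 1/(425×149×10³) = 1.771×10⁻⁸ N⁻¹.
So P = 0.00077 / 1.771×10⁻⁸ = 43.47 kN.
σ_{invar} = P/A₂ = 43470/425 = 102.3 MPa, tensile.

σ ≈ 102 MPa (tensile)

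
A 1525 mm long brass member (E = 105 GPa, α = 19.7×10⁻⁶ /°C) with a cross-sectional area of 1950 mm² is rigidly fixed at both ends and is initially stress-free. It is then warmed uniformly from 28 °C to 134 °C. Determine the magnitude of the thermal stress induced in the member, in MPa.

With length fixed, the mechanical strain must cancel the thermal strain αΔT = 19.7×10⁻⁶ × 106 = 2088.2×10⁻⁶.
Hence σ = E·αΔT = 105×10³ × 2088.2×10⁻⁶ = 219.3 MPa, compressive.

σ ≈ 219 MPa (compressive)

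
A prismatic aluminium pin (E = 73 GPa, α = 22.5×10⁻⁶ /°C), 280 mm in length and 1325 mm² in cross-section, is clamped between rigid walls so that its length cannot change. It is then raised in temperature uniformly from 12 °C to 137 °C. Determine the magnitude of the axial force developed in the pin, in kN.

Full restraint means ε = 0, so the stress is σ = EαΔT = 73×10³ × 22.5×10⁻⁶ × 125 = 205.3 MPa.
Axial force P = σA = 205.3 × 1325 = 272000 N = 272 kN, compressive.

P ≈ 272 kN (compressive)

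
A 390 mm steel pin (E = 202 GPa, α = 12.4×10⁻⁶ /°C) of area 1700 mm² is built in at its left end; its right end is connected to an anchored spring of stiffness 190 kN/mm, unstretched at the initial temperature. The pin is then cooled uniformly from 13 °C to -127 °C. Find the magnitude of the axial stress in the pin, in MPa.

σ ≈ 62.2 MPa (tensile)

If the spring were absent the pin would shorten by αΔT L = 12.4×10⁻⁶ × 140 × 390 = 0.677 mm.
Let P be the tensile force in the spring. The pin extends elastically by PL/(AE) and the spring stretches by P/k; together these equal δ_free.
So P = δ_free / [L/(AE) + 1/k] = 0.677 / [ 390/(1700×202×10³) + 1/(190×10³) ].
P = 0.677 / 6.399×10⁻⁶ = 105800 N.
σ = P/A = 105800/1700 = 62.24 MPa.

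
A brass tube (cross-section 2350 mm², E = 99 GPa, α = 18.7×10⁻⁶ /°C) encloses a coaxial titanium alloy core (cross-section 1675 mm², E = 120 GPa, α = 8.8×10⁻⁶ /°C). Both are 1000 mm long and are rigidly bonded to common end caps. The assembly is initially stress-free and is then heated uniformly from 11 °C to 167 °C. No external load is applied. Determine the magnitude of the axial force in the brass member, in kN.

The brass has the larger α, so on heating it would change length more than the titanium alloy if both were free. The rigid plates force a common final length, so the brass is put into compression and the titanium alloy into tension, with equal and opposite forces P (no external load).
Equating the net (thermal + elastic) strains gives |α₁ − α₂|·ΔT = P·[1/(A₁E₁) + 1/(A₂E₂)].
|α₁ − α₂|·ΔT = 9.9×10⁻⁶ × 156 = 0.001544.
1/(A₁E₁) + 1/(A₂E₂) = 1/(2350×99×10³) + 1/(1675×120×10³) = 9.273×10⁻⁹ N⁻¹.
P = 0.001544 / 9.273×10⁻⁹ = 166500 N = 166.5 kN.

P ≈ 167 kN (compressive in the brass)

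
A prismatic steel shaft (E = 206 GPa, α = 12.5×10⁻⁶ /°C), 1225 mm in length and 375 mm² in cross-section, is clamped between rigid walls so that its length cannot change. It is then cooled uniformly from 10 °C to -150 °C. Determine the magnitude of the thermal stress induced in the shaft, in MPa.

The supports are rigid, so the total axial strain is zero. The restrained thermal strain is ε = αΔT = 12.5×10⁻⁶ × 160 = 2000×10⁻⁶.
σ = EαΔT = 206×10³ × 12.5×10⁻⁶ × 160 = 412 MPa (tensile; the shaft is trying to contract).

σ ≈ 412 MPa (tensile)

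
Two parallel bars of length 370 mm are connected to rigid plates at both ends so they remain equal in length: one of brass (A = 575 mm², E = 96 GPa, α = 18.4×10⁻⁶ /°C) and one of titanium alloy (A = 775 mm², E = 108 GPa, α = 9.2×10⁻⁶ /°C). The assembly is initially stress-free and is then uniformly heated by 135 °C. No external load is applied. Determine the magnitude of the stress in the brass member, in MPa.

σ ≈ 71.8 MPa (compressive)

The brass has the larger α, so on heating it would change length more than the titanium alloy if both were free. The rigid plates force a common final length, so the brass is put into compression and the titanium alloy into tension, with equal and opposite forces P (no external load).
Equating the net (thermal + elastic) strains gives |α₁ − α₂|·ΔT = P·[1/(A₁E₁) + 1/(A₂E₂)].
|α₁ − α₂|·ΔT = 9.2×10⁻⁶ × 135 = 0.001242.
1/(A₁E₁) + 1/(A₂E₂) = 1/(575×96×10³) + 1/(775×108×10³) = 3.006×10⁻⁸ N⁻¹.
P = 0.001242 / 3.006×10⁻⁸ = 41310 N = 41.31 kN.
σ_{brass} = P/A₁ = 41310/575 = 71.85 MPa, compressive.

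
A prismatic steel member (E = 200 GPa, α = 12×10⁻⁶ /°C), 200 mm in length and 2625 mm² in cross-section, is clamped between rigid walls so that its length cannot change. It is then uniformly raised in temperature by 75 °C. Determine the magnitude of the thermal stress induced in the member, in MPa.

With length fixed, the mechanical strain must cancel the thermal strain αΔT = 12×10⁻⁶ × 75 = 900×10⁻⁶.
Hence σ = E·αΔT = 200×10³ × 900×10⁻⁶ = 180 MPa, compressive.

σ ≈ 180 MPa (compressive)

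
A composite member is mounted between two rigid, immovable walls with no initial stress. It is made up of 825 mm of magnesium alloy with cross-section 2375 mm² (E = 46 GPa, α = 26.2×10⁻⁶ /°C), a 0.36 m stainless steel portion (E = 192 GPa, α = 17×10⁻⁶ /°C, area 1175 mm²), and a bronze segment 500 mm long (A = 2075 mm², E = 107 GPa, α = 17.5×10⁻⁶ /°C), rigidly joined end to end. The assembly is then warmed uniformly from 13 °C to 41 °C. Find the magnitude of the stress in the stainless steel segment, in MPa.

Free thermal expansion of the whole bar: Σ αᵢΔT Lᵢ = 26.2×10⁻⁶×28×825 + 17×10⁻⁶×28×360 + 17.5×10⁻⁶×28×500 = 1.022 mm.
Since the ends are fixed, an axial force P builds up, equal in every segment, with P · Σ Lᵢ/(AᵢEᵢ) = δ_free.
Σ Lᵢ/(AᵢEᵢ) = 825/(2375×46×10³) + 360/(1175×192×10³) + 500/(2075×107×10³) = 1.14×10⁻⁵ mm/N.
So P = 1.022 / 1.14×10⁻⁵ = 89.62 kN, compressive.
σ_{stainless steel} = P / A = 89620 / 1175 = 76.27 MPa.

σ ≈ 76.3 MPa (compressive)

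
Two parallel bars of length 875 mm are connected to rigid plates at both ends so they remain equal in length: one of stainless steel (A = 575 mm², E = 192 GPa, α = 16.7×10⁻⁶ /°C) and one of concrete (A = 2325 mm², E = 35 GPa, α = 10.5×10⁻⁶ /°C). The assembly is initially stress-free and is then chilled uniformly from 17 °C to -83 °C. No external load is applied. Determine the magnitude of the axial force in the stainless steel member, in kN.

P ≈ 29 kN (tensile in the stainless steel)

The stainless steel has the larger α, so on cooling it would change length more than the concrete if both were free. The rigid plates force a common final length, so the stainless steel is put into tension and the concrete into compression, with equal and opposite forces P (no external load).
Setting the final lengths equal and cancelling L: (α₁ − α₂)ΔT = P/(A₁E₁) + P/(A₂E₂).
|α₁ − α₂|·ΔT = 6.2×10⁻⁶ × 100 = 0.00062.
1/(A₁E₁) + 1/(A₂E₂) = 1/(575×192×10³) + 1/(2325×35×10³) = 2.135×10⁻⁸ N⁻¹.
So P = 0.00062 / 2.135×10⁻⁸ = 29.04 kN.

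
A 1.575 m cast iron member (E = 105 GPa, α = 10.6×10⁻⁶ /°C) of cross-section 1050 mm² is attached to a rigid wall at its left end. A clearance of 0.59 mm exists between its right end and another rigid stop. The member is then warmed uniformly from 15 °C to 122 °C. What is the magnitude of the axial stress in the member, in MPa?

σ ≈ 79.8 MPa (compressive)

Unrestrained expansion: δ_free = αΔT L = 10.6×10⁻⁶ × 107 × 1575 = 1.786 mm.
The gap closes (δ_free > 0.59 mm) and the wall then resists a further 1.786 − 0.59 = 1.196 mm of expansion.
That suppressed elongation corresponds to σ = E·Δ/L = 105×10³ × 1.196/1575 = 79.76 MPa.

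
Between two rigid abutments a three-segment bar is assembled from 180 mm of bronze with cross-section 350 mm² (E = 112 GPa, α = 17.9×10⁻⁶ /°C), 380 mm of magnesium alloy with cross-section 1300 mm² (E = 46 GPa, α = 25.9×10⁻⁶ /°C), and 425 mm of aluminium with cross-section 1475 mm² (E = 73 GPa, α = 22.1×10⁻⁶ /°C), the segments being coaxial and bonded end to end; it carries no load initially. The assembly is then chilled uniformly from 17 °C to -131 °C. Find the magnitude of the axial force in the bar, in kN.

Free thermal contraction of the whole bar: Σ αᵢΔT Lᵢ = 17.9×10⁻⁶×148×180 + 25.9×10⁻⁶×148×380 + 22.1×10⁻⁶×148×425 = 3.324 mm.
Since the ends are fixed, an axial force P builds up, equal in every segment, with P · Σ Lᵢ/(AᵢEᵢ) = δ_free.
Σ Lᵢ/(AᵢEᵢ) = 180/(350×112×10³) + 380/(1300×46×10³) + 425/(1475×73×10³) = 1.489×10⁻⁵ mm/N.
So P = 3.324 / 1.489×10⁻⁵ = 223.2 kN, tensile.

P ≈ 223 kN (tensile)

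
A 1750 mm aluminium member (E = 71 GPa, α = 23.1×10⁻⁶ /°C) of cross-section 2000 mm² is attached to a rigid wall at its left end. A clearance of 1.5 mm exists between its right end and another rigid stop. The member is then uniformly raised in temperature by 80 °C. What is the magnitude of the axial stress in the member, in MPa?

Free thermal elongation = αΔT L = 23.1×10⁻⁶ × 80 × 1750 = 3.234 mm.
After closing the 1.5 mm clearance, 3.234 − 1.5 = 1.734 mm of expansion remains to be suppressed by the wall.
So σ = E(δ_free − g)/L = 71×10³ × 1.734/1750 = 70.35 MPa.

σ ≈ 70.4 MPa (compressive)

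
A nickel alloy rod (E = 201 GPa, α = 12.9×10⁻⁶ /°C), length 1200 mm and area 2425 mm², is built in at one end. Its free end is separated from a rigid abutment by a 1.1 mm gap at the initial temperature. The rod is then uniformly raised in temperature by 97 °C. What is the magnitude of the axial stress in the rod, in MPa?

Unrestrained expansion: δ_free = αΔT L = 12.9×10⁻⁶ × 97 × 1200 = 1.502 mm.
The gap closes (δ_free > 1.1 mm) and the wall then resists a further 1.502 − 1.1 = 0.4016 mm of expansion.
That suppressed elongation corresponds to σ = E·Δ/L = 201×10³ × 0.4016/1200 = 67.26 MPa.

σ ≈ 67.3 MPa (compressive)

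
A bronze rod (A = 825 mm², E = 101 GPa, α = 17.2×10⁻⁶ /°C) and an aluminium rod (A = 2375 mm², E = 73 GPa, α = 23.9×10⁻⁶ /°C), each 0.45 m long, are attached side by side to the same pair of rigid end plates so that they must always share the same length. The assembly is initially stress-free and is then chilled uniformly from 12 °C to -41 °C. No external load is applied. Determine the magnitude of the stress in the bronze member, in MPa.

Equilibrium of a rigid end plate with no external load gives equal and opposite internal forces ±P in the two members. Since α_{aluminium} > α_{bronze}, cooling drives the aluminium into tension and the bronze into compression.
Setting the final lengths equal and cancelling L: (α₁ − α₂)ΔT = P/(A₁E₁) + P/(A₂E₂).
|α₁ − α₂|·ΔT = 6.7×10⁻⁶ × 53 = 0.0003551.
1/(A₁E₁) + 1/(A₂E₂) = 1/(825×101×10³) + 1/(2375×73×10³) = 1.777×10⁻⁸ N⁻¹.
So P = 0.0003551 / 1.777×10⁻⁸ = 19.98 kN.
σ_{bronze} = P/A₁ = 19980/825 = 24.22 MPa, compressive.

σ ≈ 24.2 MPa (compressive)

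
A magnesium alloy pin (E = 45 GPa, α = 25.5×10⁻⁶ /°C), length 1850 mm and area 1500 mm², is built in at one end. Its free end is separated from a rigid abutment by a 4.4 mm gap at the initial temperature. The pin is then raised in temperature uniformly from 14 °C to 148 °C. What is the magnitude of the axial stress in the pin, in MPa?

σ ≈ 46.7 MPa (compressive)

Free thermal elongation = αΔT L = 25.5×10⁻⁶ × 134 × 1850 = 6.321 mm.
The gap closes (δ_free > 4.4 mm) and the wall then resists a further 6.321 − 4.4 = 1.921 mm of expansion.
Compatibility: PL/(AE) = 1.921 mm, so σ = P/A = E × (1.921/1850) = 46.74 MPa.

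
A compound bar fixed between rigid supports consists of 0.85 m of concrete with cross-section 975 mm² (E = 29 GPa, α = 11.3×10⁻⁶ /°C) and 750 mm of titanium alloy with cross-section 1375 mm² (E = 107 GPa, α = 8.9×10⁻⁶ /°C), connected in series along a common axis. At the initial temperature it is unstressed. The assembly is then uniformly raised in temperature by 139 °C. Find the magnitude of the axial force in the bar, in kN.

P ≈ 64.4 kN (compressive)

With the walls removed the bar would change length by δ_free = Σ αᵢΔT Lᵢ = 11.3×10⁻⁶×139×850 + 8.9×10⁻⁶×139×750 = 2.263 mm.
Since the ends are fixed, an axial force P builds up, equal in every segment, with P · Σ Lᵢ/(AᵢEᵢ) = δ_free.
Σ Lᵢ/(AᵢEᵢ) = 850/(975×29×10³) + 750/(1375×107×10³) = 3.516×10⁻⁵ mm/N.
Hence P = δ_free / Σ(L/AE) = 2.263/3.516×10⁻⁵ = 64.36 kN (compressive).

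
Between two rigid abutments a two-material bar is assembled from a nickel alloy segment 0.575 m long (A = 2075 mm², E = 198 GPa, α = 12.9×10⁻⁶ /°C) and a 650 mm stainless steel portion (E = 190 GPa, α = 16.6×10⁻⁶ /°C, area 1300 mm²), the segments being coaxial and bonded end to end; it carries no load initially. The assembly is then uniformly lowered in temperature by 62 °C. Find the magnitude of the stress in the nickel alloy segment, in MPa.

σ ≈ 135 MPa (tensile)

If the supports were absent, the total length change would be Σ αᵢΔT Lᵢ = 12.9×10⁻⁶×62×575 + 16.6×10⁻⁶×62×650 = 1.129 mm.
The rigid supports impose zero overall length change; the single axial force P common to all segments must satisfy P Σ Lᵢ/(AᵢEᵢ) = δ_free.
The series flexibility is Σ Lᵢ/(AᵢEᵢ) = 575/(2075×198×10³) + 650/(1300×190×10³) = 4.031×10⁻⁶ mm/N.
P = 1.129 / 4.031×10⁻⁶ = 280000 N = 280 kN, tensile.
σ_{nickel alloy} = P / A = 280000 / 2075 = 135 MPa.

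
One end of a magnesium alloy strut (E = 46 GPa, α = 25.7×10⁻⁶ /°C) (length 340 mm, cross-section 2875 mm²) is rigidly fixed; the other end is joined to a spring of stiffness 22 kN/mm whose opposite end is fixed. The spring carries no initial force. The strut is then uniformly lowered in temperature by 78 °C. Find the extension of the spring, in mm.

If the spring were absent the strut would shorten by αΔT L = 25.7×10⁻⁶ × 78 × 340 = 0.6816 mm.
Let P be the tensile force in the spring. The strut extends elastically by PL/(AE) and the spring stretches by P/k; together these equal δ_free.
So P = δ_free / [L/(AE) + 1/k] = 0.6816 / [ 340/(2875×46×10³) + 1/(22×10³) ].
P = 0.6816 / 4.803×10⁻⁵ = 14190 N.
Spring extension = P/k = 14190/(22×10³) = 0.6451 mm.

δ ≈ 0.645 mm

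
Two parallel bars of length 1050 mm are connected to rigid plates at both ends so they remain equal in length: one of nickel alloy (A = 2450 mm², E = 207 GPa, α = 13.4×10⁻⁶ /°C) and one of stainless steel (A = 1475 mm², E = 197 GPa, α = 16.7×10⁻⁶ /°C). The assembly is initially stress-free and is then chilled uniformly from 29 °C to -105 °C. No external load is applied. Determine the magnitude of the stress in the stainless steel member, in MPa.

The stainless steel has the larger α, so on cooling it would change length more than the nickel alloy if both were free. The rigid plates force a common final length, so the stainless steel is put into tension and the nickel alloy into compression, with equal and opposite forces P (no external load).
Compatibility of the two members (thermal + elastic change equal): (α₁ − α₂)ΔT = P·[1/(A₁E₁) + 1/(A₂E₂)].
|α₁ − α₂|·ΔT = 3.3×10⁻⁶ × 134 = 0.0004422.
1/(A₁E₁) + 1/(A₂E₂) = 1/(2450×207×10³) + 1/(1475×197×10³) = 5.413×10⁻⁹ N⁻¹.
P = 0.0004422 / 5.413×10⁻⁹ = 81690 N = 81.69 kN.
σ_{stainless steel} = P/A₂ = 81690/1475 = 55.38 MPa, tensile.

σ ≈ 55.4 MPa (tensile)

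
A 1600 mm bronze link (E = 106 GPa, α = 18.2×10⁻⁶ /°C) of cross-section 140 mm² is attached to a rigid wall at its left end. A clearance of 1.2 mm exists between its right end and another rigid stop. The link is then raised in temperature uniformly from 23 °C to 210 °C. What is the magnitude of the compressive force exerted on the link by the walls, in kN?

P ≈ 39.4 kN

If the wall were absent the link would grow by αΔT L = 18.2×10⁻⁶ × 187 × 1600 = 5.445 mm.
After closing the 1.2 mm clearance, 5.445 − 1.2 = 4.245 mm of expansion remains to be suppressed by the wall.
Compatibility: PL/(AE) = 4.245 mm, so σ = P/A = E × (4.245/1600) = 281.3 MPa.
Force on the wall = σA = 281.3 × 140 mm² = 39.38 kN.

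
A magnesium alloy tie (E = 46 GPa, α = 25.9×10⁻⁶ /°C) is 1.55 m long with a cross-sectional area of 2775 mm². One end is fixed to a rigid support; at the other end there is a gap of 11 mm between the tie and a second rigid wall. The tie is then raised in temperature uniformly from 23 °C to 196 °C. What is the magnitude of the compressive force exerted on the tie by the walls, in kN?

P ≈ 0 kN

Unrestrained expansion: δ_free = αΔT L = 25.9×10⁻⁶ × 173 × 1550 = 6.945 mm.
This is smaller than the 11 mm clearance, so the tie expands freely without reaching the stop — the stress is zero.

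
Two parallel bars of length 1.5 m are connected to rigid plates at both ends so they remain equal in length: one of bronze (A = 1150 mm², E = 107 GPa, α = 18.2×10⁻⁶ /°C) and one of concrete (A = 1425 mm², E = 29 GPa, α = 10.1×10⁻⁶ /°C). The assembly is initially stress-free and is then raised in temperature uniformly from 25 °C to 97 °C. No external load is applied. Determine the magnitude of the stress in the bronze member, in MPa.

σ ≈ 15.7 MPa (compressive)

Equilibrium of a rigid end plate with no external load gives equal and opposite internal forces ±P in the two members. Since α_{bronze} > α_{concrete}, heating drives the bronze into compression and the concrete into tension.
Setting the final lengths equal and cancelling L: (α₁ − α₂)ΔT = P/(A₁E₁) + P/(A₂E₂).
|α₁ − α₂|·ΔT = 8.1×10⁻⁶ × 72 = 0.0005832.
1/(A₁E₁) + 1/(A₂E₂) = 1/(1150×107×10³) + 1/(1425×29×10³) = 3.233×10⁻⁸ N⁻¹.
P = 0.0005832 / 3.233×10⁻⁸ = 18040 N = 18.04 kN.
σ_{bronze} = P/A₁ = 18040/1150 = 15.69 MPa, compressive.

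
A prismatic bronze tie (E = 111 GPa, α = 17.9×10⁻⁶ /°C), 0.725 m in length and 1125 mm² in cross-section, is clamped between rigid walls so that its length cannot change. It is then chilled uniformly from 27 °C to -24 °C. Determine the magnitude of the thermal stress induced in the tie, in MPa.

σ ≈ 101 MPa (tensile)

With length fixed, the mechanical strain must cancel the thermal strain αΔT = 17.9×10⁻⁶ × 51 = 912.9×10⁻⁶.
Hence σ = E·αΔT = 111×10³ × 912.9×10⁻⁶ = 101.3 MPa, tensile.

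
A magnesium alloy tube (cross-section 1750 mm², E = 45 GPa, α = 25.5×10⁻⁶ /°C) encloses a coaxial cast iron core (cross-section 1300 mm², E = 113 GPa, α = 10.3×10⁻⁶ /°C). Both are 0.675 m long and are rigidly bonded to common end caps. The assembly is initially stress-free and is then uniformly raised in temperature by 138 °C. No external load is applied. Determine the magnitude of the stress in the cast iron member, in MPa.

σ ≈ 82.7 MPa (tensile)

The magnesium alloy has the larger α, so on heating it would change length more than the cast iron if both were free. The rigid plates force a common final length, so the magnesium alloy is put into compression and the cast iron into tension, with equal and opposite forces P (no external load).
Equating the net (thermal + elastic) strains gives |α₁ − α₂|·ΔT = P·[1/(A₁E₁) + 1/(A₂E₂)].
|α₁ − α₂|·ΔT = 15.2×10⁻⁶ × 138 = 0.002098.
1/(A₁E₁) + 1/(A₂E₂) = 1/(1750×45×10³) + 1/(1300×113×10³) = 1.951×10⁻⁸ N⁻¹.
So P = 0.002098 / 1.951×10⁻⁸ = 107.5 kN.
σ_{cast iron} = P/A₂ = 107500/1300 = 82.72 MPa, tensile.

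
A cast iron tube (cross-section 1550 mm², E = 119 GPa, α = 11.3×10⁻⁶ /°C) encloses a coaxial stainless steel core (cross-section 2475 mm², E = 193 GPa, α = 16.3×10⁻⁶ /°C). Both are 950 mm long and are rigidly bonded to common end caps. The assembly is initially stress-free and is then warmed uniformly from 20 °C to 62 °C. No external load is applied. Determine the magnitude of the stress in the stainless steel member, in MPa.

The stainless steel has the larger α, so on heating it would change length more than the cast iron if both were free. The rigid plates force a common final length, so the stainless steel is put into compression and the cast iron into tension, with equal and opposite forces P (no external load).
Equating the net (thermal + elastic) strains gives |α₁ − α₂|·ΔT = P·[1/(A₁E₁) + 1/(A₂E₂)].
|α₁ − α₂|·ΔT = 5×10⁻⁶ × 42 = 0.00021.
1/(A₁E₁) + 1/(A₂E₂) = 1/(1550×119×10³) + 1/(2475×193×10³) = 7.515×10⁻⁹ N⁻¹.
So P = 0.00021 / 7.515×10⁻⁹ = 27.94 kN.
σ_{stainless steel} = P/A₂ = 27940/2475 = 11.29 MPa, compressive.

σ ≈ 11.3 MPa (compressive)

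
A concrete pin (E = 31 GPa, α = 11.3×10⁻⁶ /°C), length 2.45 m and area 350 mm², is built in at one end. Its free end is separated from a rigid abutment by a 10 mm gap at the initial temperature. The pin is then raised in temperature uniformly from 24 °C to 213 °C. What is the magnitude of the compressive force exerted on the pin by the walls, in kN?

P ≈ 0 kN

Unrestrained expansion: δ_free = αΔT L = 11.3×10⁻⁶ × 189 × 2450 = 5.232 mm.
Since δ_free = 5.23 mm is less than the 10 mm gap, the pin never touches the wall. No axial force develops.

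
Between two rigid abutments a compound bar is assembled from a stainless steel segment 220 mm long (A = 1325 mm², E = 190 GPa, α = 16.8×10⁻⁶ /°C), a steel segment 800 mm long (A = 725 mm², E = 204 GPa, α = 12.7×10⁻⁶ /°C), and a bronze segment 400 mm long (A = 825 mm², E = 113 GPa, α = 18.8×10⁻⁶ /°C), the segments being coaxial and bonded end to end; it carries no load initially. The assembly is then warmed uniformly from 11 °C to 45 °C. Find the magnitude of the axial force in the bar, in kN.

P ≈ 68.7 kN (compressive)

If the supports were absent, the total length change would be Σ αᵢΔT Lᵢ = 16.8×10⁻⁶×34×220 + 12.7×10⁻⁶×34×800 + 18.8×10⁻⁶×34×400 = 0.7268 mm.
Since the ends are fixed, an axial force P builds up, equal in every segment, with P · Σ Lᵢ/(AᵢEᵢ) = δ_free.
The series flexibility is Σ Lᵢ/(AᵢEᵢ) = 220/(1325×190×10³) + 800/(725×204×10³) + 400/(825×113×10³) = 1.057×10⁻⁵ mm/N.
So P = 0.7268 / 1.057×10⁻⁵ = 68.74 kN, compressive.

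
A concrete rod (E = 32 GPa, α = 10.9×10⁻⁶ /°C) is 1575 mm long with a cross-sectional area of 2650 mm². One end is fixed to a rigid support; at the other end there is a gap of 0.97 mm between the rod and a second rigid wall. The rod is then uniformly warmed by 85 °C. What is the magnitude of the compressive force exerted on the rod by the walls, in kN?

P ≈ 26.3 kN

Free thermal elongation = αΔT L = 10.9×10⁻⁶ × 85 × 1575 = 1.459 mm.
This exceeds the 0.97 mm gap, so the wall pushes back. The portion of expansion that must be recovered elastically is δ_free − gap = 1.459 − 0.97 = 0.4892 mm.
So σ = E(δ_free − g)/L = 32×10³ × 0.4892/1575 = 9.94 MPa.
Force on the wall = σA = 9.94 × 2650 mm² = 26.34 kN.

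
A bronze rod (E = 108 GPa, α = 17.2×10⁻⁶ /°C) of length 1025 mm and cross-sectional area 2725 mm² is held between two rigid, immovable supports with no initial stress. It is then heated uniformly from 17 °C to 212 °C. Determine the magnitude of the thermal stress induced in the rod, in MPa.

σ ≈ 362 MPa (compressive)

The supports are rigid, so the total axial strain is zero. The restrained thermal strain is ε = αΔT = 17.2×10⁻⁶ × 195 = 3354×10⁻⁶.
σ = EαΔT = 108×10³ × 17.2×10⁻⁶ × 195 = 362.2 MPa (compressive; the rod is trying to expand).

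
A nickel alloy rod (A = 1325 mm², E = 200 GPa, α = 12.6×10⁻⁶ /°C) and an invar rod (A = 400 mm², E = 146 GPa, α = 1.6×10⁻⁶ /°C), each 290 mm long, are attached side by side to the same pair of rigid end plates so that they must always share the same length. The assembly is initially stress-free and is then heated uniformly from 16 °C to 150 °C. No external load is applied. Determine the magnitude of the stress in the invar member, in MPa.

The nickel alloy has the larger α, so on heating it would change length more than the invar if both were free. The rigid plates force a common final length, so the nickel alloy is put into compression and the invar into tension, with equal and opposite forces P (no external load).
Equating the net (thermal + elastic) strains gives |α₁ − α₂|·ΔT = P·[1/(A₁E₁) + 1/(A₂E₂)].
|α₁ − α₂|·ΔT = 11×10⁻⁶ × 134 = 0.001474.
1/(A₁E₁) + 1/(A₂E₂) = 1/(1325×200×10³) + 1/(400×146×10³) = 2.09×10⁻⁸ N⁻¹.
P = 0.001474 / 2.09×10⁻⁸ = 70540 N = 70.54 kN.
σ_{invar} = P/A₂ = 70540/400 = 176.3 MPa, tensile.

σ ≈ 176 MPa (tensile)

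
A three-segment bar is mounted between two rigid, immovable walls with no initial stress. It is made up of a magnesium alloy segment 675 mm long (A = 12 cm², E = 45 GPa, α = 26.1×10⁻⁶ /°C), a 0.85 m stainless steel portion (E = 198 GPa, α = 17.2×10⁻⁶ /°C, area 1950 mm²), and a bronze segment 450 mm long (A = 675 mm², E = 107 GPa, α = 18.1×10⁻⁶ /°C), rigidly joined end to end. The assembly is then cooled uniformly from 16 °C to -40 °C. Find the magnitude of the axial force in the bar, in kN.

If the supports were absent, the total length change would be Σ αᵢΔT Lᵢ = 26.1×10⁻⁶×56×675 + 17.2×10⁻⁶×56×850 + 18.1×10⁻⁶×56×450 = 2.261 mm.
The walls prevent any net length change, so an axial force P (same in every segment) develops. Compatibility: P · Σ Lᵢ/(AᵢEᵢ) = δ_free.
Σ Lᵢ/(AᵢEᵢ) = 675/(1200×45×10³) + 850/(1950×198×10³) + 450/(675×107×10³) = 2.093×10⁻⁵ mm/N.
So P = 2.261 / 2.093×10⁻⁵ = 108 kN, tensile.

P ≈ 108 kN (tensile)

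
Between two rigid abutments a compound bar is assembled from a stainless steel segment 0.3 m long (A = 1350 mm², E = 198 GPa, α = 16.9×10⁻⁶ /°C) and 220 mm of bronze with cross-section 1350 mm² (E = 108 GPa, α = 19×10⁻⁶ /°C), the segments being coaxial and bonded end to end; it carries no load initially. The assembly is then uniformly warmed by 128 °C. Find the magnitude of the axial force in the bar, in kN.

P ≈ 450 kN (compressive)

With the walls removed the bar would change length by δ_free = Σ αᵢΔT Lᵢ = 16.9×10⁻⁶×128×300 + 19×10⁻⁶×128×220 = 1.184 mm.
The walls prevent any net length change, so an axial force P (same in every segment) develops. Compatibility: P · Σ Lᵢ/(AᵢEᵢ) = δ_free.
Σ Lᵢ/(AᵢEᵢ) = 300/(1350×198×10³) + 220/(1350×108×10³) = 2.631×10⁻⁶ mm/N.
So P = 1.184 / 2.631×10⁻⁶ = 450 kN, compressive.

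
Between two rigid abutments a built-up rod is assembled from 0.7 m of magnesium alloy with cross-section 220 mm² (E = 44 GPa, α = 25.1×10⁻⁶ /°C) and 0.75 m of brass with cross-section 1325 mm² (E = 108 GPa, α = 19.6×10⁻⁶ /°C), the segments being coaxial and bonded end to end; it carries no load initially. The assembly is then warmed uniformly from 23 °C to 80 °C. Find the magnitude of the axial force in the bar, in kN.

P ≈ 23.7 kN (compressive)

Free thermal expansion of the whole bar: Σ αᵢΔT Lᵢ = 25.1×10⁻⁶×57×700 + 19.6×10⁻⁶×57×750 = 1.839 mm.
The rigid supports impose zero overall length change; the single axial force P common to all segments must satisfy P Σ Lᵢ/(AᵢEᵢ) = δ_free.
Σ Lᵢ/(AᵢEᵢ) = 700/(220×44×10³) + 750/(1325×108×10³) = 7.756×10⁻⁵ mm/N.
So P = 1.839 / 7.756×10⁻⁵ = 23.72 kN, compressive.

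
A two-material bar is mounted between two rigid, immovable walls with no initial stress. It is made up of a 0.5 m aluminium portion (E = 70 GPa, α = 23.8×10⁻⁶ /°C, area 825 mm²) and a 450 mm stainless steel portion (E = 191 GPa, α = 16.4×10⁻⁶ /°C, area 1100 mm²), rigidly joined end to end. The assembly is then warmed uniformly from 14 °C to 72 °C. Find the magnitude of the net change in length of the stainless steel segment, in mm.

If the supports were absent, the total length change would be Σ αᵢΔT Lᵢ = 23.8×10⁻⁶×58×500 + 16.4×10⁻⁶×58×450 = 1.118 mm.
Since the ends are fixed, an axial force P builds up, equal in every segment, with P · Σ Lᵢ/(AᵢEᵢ) = δ_free.
Σ Lᵢ/(AᵢEᵢ) = 500/(825×70×10³) + 450/(1100×191×10³) = 1.08×10⁻⁵ mm/N.
P = 1.118 / 1.08×10⁻⁵ = 103500 N = 103.5 kN, compressive.
For the stainless steel segment, free thermal change = 16.4×10⁻⁶×58×450 = 0.428 mm and elastic change from P = 103500×450/(1100×191×10³) = 0.2218 mm; these oppose, so the net change is 0.206 mm (segment lengthens).

|ΔL| ≈ 0.206 mm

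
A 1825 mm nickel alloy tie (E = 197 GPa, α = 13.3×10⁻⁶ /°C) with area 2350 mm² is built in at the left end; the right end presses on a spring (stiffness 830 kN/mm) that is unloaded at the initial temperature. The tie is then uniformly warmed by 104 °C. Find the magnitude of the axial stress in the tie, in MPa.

σ ≈ 209 MPa (compressive)

If the spring were absent the tie would lengthen by αΔT L = 13.3×10⁻⁶ × 104 × 1825 = 2.524 mm.
Let P be the compressive force at the spring. The tie shortens elastically by PL/(AE) and the spring compresses by P/k; together these equal δ_free.
P [ L/(AE) + 1/k ] = δ_free → P [ 1825/(2350×197×10³) + 1/(830×10³) ] = 2.524.
P = 2.524 / 5.147×10⁻⁶ = 490500 N.
σ = P/A = 490500/2350 = 208.7 MPa.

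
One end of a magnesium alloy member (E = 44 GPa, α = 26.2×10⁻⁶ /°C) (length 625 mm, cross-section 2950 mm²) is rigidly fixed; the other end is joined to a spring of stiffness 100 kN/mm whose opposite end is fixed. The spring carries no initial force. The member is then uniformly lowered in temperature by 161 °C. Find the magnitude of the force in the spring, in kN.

P ≈ 178 kN

If the spring were absent the member would shorten by αΔT L = 26.2×10⁻⁶ × 161 × 625 = 2.636 mm.
Let P be the tensile force in the spring. The member extends elastically by PL/(AE) and the spring stretches by P/k; together these equal δ_free.
P [ L/(AE) + 1/k ] = δ_free → P [ 625/(2950×44×10³) + 1/(100×10³) ] = 2.636.
P = 2.636 / 1.482×10⁻⁵ = 178000 N.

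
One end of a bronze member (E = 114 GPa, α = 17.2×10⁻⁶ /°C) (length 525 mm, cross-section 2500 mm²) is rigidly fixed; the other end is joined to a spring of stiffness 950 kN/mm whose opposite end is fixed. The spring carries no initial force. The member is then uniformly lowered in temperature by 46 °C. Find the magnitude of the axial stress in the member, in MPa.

The unrestrained thermal change is αΔT L = 17.2×10⁻⁶ × 46 × 525 = 0.4154 mm.
With a force P in the spring, the elastic change of the member is PL/(AE) and that of the spring is P/k; compatibility requires their sum to equal δ_free.
P [ L/(AE) + 1/k ] = δ_free → P [ 525/(2500×114×10³) + 1/(950×10³) ] = 0.4154.
P = 0.4154 / 2.895×10⁻⁶ = 143500 N.
σ = P/A = 143500/2500 = 57.4 MPa.

σ ≈ 57.4 MPa (tensile)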